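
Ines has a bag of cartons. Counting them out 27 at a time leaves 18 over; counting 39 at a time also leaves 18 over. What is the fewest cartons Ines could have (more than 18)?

369

N − 18 must be a common multiple of 27 and 39.
27 = 3^3
39 = 3 × 13
LCM(27, 39) = 3^3 × 13 = 351.
Smallest N > 18 is LCM + 18 = 351 + 18 = 369.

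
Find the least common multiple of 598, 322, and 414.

598 = 2 × 13 × 23
322 = 2 × 7 × 23
414 = 2 × 3^2 × 23
LCM(598, 322, 414) = 2 × 3^2 × 7 × 13 × 23 = 37674.

37674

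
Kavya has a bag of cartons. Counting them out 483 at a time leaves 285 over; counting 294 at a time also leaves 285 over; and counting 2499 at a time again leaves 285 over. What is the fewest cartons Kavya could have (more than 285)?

115239

N − 285 must be a common multiple of 483, 294, and 2499.
483 = 3 × 7 × 23
294 = 2 × 3 × 7^2
2499 = 3 × 7^2 × 17
LCM(483, 294, 2499) = 2 × 3 × 7^2 × 17 × 23 = 114954.
Smallest N > 285 is LCM + 285 = 114954 + 285 = 115239.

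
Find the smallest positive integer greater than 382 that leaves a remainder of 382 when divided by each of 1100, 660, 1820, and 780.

300682

N − 382 must be a common multiple of 1100, 660, 1820, and 780.
1100 = 2^2 × 5^2 × 11
660 = 2^2 × 3 × 5 × 11
1820 = 2^2 × 5 × 7 × 13
780 = 2^2 × 3 × 5 × 13
LCM(1100, 660, 1820, 780) = 2^2 × 3 × 5^2 × 7 × 11 × 13 = 300300.
Smallest N > 382 is LCM + 382 = 300300 + 382 = 300682.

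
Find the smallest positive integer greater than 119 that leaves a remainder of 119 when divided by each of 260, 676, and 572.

37299

N − 119 must be a common multiple of 260, 676, and 572.
260 = 2^2 × 5 × 13
676 = 2^2 × 13^2
572 = 2^2 × 11 × 13
LCM(260, 676, 572) = 2^2 × 5 × 11 × 13^2 = 37180.
Smallest N > 119 is LCM + 119 = 37180 + 119 = 37299.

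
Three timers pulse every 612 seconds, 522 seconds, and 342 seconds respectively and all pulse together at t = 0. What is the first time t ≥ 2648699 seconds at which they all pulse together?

2697696 seconds

Joint pulses occur at multiples of LCM(612, 522, 342).
612 = 2^2 × 3^2 × 17
522 = 2 × 3^2 × 29
342 = 2 × 3^2 × 19
LCM(612, 522, 342) = 2^2 × 3^2 × 17 × 19 × 29 = 337212.
Smallest multiple of 337212 that is ≥ 2648699: ⌈2648699/337212⌉ × 337212 = 8 × 337212 = 2697696.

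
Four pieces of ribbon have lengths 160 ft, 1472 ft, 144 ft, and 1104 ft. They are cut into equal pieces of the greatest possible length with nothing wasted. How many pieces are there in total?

Piece length = gcd(160, 1472, 144, 1104).
160 = 2^5 × 5
1472 = 2^6 × 23
144 = 2^4 × 3^2
1104 = 2^4 × 3 × 23
gcd(160, 1472, 144, 1104) = 2^4 = 16.
Total pieces = 160/16 + 1472/16 + 144/16 + 1104/16 = 10 + 92 + 9 + 69 = 180.

180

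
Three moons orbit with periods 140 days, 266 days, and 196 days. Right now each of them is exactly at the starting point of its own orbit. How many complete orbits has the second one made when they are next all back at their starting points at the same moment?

The first common completion time is the LCM of the periods.
140 = 2^2 × 5 × 7
266 = 2 × 7 × 19
196 = 2^2 × 7^2
LCM(140, 266, 196) = 2^2 × 5 × 7^2 × 19 = 18620.
Orbits for period 266: 18620 / 266 = 70.

70 orbits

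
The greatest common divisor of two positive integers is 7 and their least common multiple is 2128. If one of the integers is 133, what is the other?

For two integers, gcd × lcm = product, so the other is (7 × 2128) / 133 = 14896 / 133 = 112.

112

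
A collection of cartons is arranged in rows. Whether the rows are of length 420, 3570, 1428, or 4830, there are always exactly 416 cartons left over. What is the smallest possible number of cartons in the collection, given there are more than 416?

164636

N − 416 must be a common multiple of 420, 3570, 1428, and 4830.
420 = 2^2 × 3 × 5 × 7
3570 = 2 × 3 × 5 × 7 × 17
1428 = 2^2 × 3 × 7 × 17
4830 = 2 × 3 × 5 × 7 × 23
LCM(420, 3570, 1428, 4830) = 2^2 × 3 × 5 × 7 × 17 × 23 = 164220.
Smallest N > 416 is LCM + 416 = 164220 + 416 = 164636.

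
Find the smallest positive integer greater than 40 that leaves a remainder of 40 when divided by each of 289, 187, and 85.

15935

N − 40 must be a common multiple of 289, 187, and 85.
289 = 17^2
187 = 11 × 17
85 = 5 × 17
LCM(289, 187, 85) = 5 × 11 × 17^2 = 15895.
Smallest N > 40 is LCM + 40 = 15895 + 40 = 15935.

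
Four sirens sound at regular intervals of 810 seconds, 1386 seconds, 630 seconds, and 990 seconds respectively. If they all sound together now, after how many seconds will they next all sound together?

We need the least common multiple of the intervals.
810 = 2 × 3^4 × 5
1386 = 2 × 3^2 × 7 × 11
630 = 2 × 3^2 × 5 × 7
990 = 2 × 3^2 × 5 × 11
LCM(810, 1386, 630, 990) = 2 × 3^4 × 5 × 7 × 11 = 62370.

62370 seconds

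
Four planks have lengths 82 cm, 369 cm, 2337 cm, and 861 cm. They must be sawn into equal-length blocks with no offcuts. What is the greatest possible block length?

This is the greatest common divisor of 82, 369, 2337, and 861.
82 = 2 × 41
369 = 3^2 × 41
2337 = 3 × 19 × 41
861 = 3 × 7 × 41
gcd(82, 369, 2337, 861) = 41.

41 cm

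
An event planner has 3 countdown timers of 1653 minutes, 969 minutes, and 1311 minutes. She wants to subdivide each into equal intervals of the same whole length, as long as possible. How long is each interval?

The interval must divide each timer length; the longest such is the gcd.
1653 = 3 × 19 × 29
969 = 3 × 17 × 19
1311 = 3 × 19 × 23
gcd(1653, 969, 1311) = 3 × 19 = 57.

57 minutes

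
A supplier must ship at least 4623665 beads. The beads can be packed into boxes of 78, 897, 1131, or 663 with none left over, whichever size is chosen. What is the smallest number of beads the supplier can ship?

The number of beads must be a common multiple of 78, 897, 1131, and 663, so a multiple of their LCM.
78 = 2 × 3 × 13
897 = 3 × 13 × 23
1131 = 3 × 13 × 29
663 = 3 × 13 × 17
LCM(78, 897, 1131, 663) = 2 × 3 × 13 × 17 × 23 × 29 = 884442.
Smallest multiple of 884442 that is ≥ 4623665: ⌈4623665/884442⌉ × 884442 = 6 × 884442 = 5306652.

5306652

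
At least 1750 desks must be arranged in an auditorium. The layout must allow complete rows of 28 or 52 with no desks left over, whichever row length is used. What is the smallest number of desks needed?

1820

The number of desks must be a common multiple of 28 and 52, so a multiple of their LCM.
28 = 2^2 × 7
52 = 2^2 × 13
LCM(28, 52) = 2^2 × 7 × 13 = 364.
Smallest multiple of 364 that is ≥ 1750: ⌈1750/364⌉ × 364 = 5 × 364 = 1820.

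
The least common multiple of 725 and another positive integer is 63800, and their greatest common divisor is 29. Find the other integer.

2552

gcd × lcm = product of the two integers, so the other integer is (29 × 63800) / 725 = 2552.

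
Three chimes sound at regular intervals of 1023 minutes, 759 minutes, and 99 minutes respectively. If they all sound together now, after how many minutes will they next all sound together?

We need the least common multiple of the intervals.
1023 = 3 × 11 × 31
759 = 3 × 11 × 23
99 = 3^2 × 11
LCM(1023, 759, 99) = 3^2 × 11 × 23 × 31 = 70587.

70587 minutes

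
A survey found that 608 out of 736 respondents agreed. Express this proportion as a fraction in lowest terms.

19/23

608 = 2^5 × 19
736 = 2^5 × 23
gcd(608, 736) = 2^5 = 32.
Divide numerator and denominator by 32: 608/736 = 19/23.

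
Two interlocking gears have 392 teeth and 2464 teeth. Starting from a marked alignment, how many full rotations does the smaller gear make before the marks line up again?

44 rotations

The first common completion time is the LCM of the periods.
392 = 2^3 × 7^2
2464 = 2^5 × 7 × 11
LCM(392, 2464) = 2^5 × 7^2 × 11 = 17248.
Rotations for period 392: 17248 / 392 = 44.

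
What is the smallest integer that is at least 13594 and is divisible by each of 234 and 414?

16146

The integer must be a common multiple of 234 and 414, so a multiple of their LCM.
234 = 2 × 3^2 × 13
414 = 2 × 3^2 × 23
LCM(234, 414) = 2 × 3^2 × 13 × 23 = 5382.
Smallest multiple of 5382 that is ≥ 13594: ⌈13594/5382⌉ × 5382 = 3 × 5382 = 16146.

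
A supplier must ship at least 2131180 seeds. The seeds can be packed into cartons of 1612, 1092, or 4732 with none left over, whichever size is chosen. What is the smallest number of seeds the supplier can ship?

The number of seeds must be a common multiple of 1612, 1092, and 4732, so a multiple of their LCM.
1612 = 2^2 × 13 × 31
1092 = 2^2 × 3 × 7 × 13
4732 = 2^2 × 7 × 13^2
LCM(1612, 1092, 4732) = 2^2 × 3 × 7 × 13^2 × 31 = 440076.
Smallest multiple of 440076 that is ≥ 2131180: ⌈2131180/440076⌉ × 440076 = 5 × 440076 = 2200380.

2200380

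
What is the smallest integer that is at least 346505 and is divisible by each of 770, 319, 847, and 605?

491260

The integer must be a common multiple of 770, 319, 847, and 605, so a multiple of their LCM.
770 = 2 × 5 × 7 × 11
319 = 11 × 29
847 = 7 × 11^2
605 = 5 × 11^2
LCM(770, 319, 847, 605) = 2 × 5 × 7 × 11^2 × 29 = 245630.
Smallest multiple of 245630 that is ≥ 346505: ⌈346505/245630⌉ × 245630 = 2 × 245630 = 491260.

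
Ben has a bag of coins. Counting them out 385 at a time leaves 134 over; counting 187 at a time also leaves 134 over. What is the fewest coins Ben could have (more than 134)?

6679

N − 134 must be a common multiple of 385 and 187.
385 = 5 × 7 × 11
187 = 11 × 17
LCM(385, 187) = 5 × 7 × 11 × 17 = 6545.
Smallest N > 134 is LCM + 134 = 6545 + 134 = 6679.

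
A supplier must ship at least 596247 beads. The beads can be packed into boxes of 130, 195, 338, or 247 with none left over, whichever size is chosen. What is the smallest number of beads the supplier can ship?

674310

The number of beads must be a common multiple of 130, 195, 338, and 247, so a multiple of their LCM.
130 = 2 × 5 × 13
195 = 3 × 5 × 13
338 = 2 × 13^2
247 = 13 × 19
LCM(130, 195, 338, 247) = 2 × 3 × 5 × 13^2 × 19 = 96330.
Smallest multiple of 96330 that is ≥ 596247: ⌈596247/96330⌉ × 96330 = 7 × 96330 = 674310.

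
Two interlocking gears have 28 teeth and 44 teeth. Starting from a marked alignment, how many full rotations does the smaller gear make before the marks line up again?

11 rotations

They are all back at their starting positions together after one LCM of the periods.
28 = 2^2 × 7
44 = 2^2 × 11
LCM(28, 44) = 2^2 × 7 × 11 = 308.
Rotations for period 28: 308 / 28 = 11.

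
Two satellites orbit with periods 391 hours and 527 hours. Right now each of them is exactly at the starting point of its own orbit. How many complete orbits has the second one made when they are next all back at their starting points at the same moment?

All finish a whole number of cycles simultaneously at t = LCM of the periods.
391 = 17 × 23
527 = 17 × 31
LCM(391, 527) = 17 × 23 × 31 = 12121.
Orbits for period 527: 12121 / 527 = 23.

23 orbits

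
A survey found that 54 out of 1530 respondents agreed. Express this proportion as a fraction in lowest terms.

54 = 2 × 3^3
1530 = 2 × 3^2 × 5 × 17
gcd(54, 1530) = 2 × 3^2 = 18.
Divide numerator and denominator by 18: 54/1530 = 3/85.

3/85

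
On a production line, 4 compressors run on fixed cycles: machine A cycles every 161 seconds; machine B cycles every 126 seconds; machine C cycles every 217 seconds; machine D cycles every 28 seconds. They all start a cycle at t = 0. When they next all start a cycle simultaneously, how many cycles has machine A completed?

They are all back at their starting positions together after one LCM of the periods.
161 = 7 × 23
126 = 2 × 3^2 × 7
217 = 7 × 31
28 = 2^2 × 7
LCM(161, 126, 217, 28) = 2^2 × 3^2 × 7 × 23 × 31 = 179676.
Cycles for period 161: 179676 / 161 = 1116.

1116 cycles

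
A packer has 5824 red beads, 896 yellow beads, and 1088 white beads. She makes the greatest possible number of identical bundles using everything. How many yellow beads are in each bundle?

Number of bundles = gcd(5824, 896, 1088).
5824 = 2^6 × 7 × 13
896 = 2^7 × 7
1088 = 2^6 × 17
gcd(5824, 896, 1088) = 2^6 = 64.
yellow beads per bundle = 896 / 64 = 14.

14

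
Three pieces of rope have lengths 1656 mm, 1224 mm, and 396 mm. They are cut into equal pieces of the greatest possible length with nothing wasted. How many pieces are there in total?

91

Piece length = gcd(1656, 1224, 396).
1656 = 2^3 × 3^2 × 23
1224 = 2^3 × 3^2 × 17
396 = 2^2 × 3^2 × 11
gcd(1656, 1224, 396) = 2^2 × 3^2 = 36.
Total pieces = 1656/36 + 1224/36 + 396/36 = 46 + 34 + 11 = 91.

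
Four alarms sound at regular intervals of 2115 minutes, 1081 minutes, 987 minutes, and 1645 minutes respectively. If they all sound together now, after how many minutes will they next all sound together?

They coincide at every common multiple of the periods; the first is the LCM.
2115 = 3^2 × 5 × 47
1081 = 23 × 47
987 = 3 × 7 × 47
1645 = 5 × 7 × 47
LCM(2115, 1081, 987, 1645) = 3^2 × 5 × 7 × 23 × 47 = 340515.

340515 minutes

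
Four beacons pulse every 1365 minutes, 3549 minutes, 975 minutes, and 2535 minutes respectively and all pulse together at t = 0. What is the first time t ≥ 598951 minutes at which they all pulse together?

621075 minutes

Joint pulses occur at multiples of LCM(1365, 3549, 975, 2535).
1365 = 3 × 5 × 7 × 13
3549 = 3 × 7 × 13^2
975 = 3 × 5^2 × 13
2535 = 3 × 5 × 13^2
LCM(1365, 3549, 975, 2535) = 3 × 5^2 × 7 × 13^2 = 88725.
Smallest multiple of 88725 that is ≥ 598951: ⌈598951/88725⌉ × 88725 = 7 × 88725 = 621075.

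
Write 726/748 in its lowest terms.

33/34

726 = 2 × 3 × 11^2
748 = 2^2 × 11 × 17
gcd(726, 748) = 2 × 11 = 22.
Divide numerator and denominator by 22: 726/748 = 33/34.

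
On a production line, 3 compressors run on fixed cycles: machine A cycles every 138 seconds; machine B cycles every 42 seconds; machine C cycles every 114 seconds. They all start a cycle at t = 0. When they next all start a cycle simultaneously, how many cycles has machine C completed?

They are all back at their starting positions together after one LCM of the periods.
138 = 2 × 3 × 23
42 = 2 × 3 × 7
114 = 2 × 3 × 19
LCM(138, 42, 114) = 2 × 3 × 7 × 19 × 23 = 18354.
Cycles for period 114: 18354 / 114 = 161.

161 cycles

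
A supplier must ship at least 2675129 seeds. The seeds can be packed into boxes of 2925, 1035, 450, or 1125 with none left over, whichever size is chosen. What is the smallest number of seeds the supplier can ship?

2691000

The number of seeds must be a common multiple of 2925, 1035, 450, and 1125, so a multiple of their LCM.
2925 = 3^2 × 5^2 × 13
1035 = 3^2 × 5 × 23
450 = 2 × 3^2 × 5^2
1125 = 3^2 × 5^3
LCM(2925, 1035, 450, 1125) = 2 × 3^2 × 5^3 × 13 × 23 = 672750.
Smallest multiple of 672750 that is ≥ 2675129: ⌈2675129/672750⌉ × 672750 = 4 × 672750 = 2691000.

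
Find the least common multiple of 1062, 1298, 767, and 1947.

151866

1062 = 2 × 3^2 × 59
1298 = 2 × 11 × 59
767 = 13 × 59
1947 = 3 × 11 × 59
LCM(1062, 1298, 767, 1947) = 2 × 3^2 × 11 × 13 × 59 = 151866.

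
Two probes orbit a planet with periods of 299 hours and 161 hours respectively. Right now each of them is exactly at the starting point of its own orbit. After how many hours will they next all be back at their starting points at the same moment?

The first simultaneous occurrence is after LCM of the individual periods.
299 = 13 × 23
161 = 7 × 23
LCM(299, 161) = 7 × 13 × 23 = 2093.

2093 hours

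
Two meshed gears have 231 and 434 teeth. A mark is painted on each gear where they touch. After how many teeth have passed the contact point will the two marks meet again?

14322 teeth

We need the least common multiple of the intervals.
231 = 3 × 7 × 11
434 = 2 × 7 × 31
LCM(231, 434) = 2 × 3 × 7 × 11 × 31 = 14322.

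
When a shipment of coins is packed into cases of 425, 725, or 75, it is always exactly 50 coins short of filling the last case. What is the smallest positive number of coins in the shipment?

Being 50 short of a full case of size k means N ≡ −50 (mod k), i.e. N + 50 is a multiple of each size.
425 = 5^2 × 17
725 = 5^2 × 29
75 = 3 × 5^2
LCM(425, 725, 75) = 3 × 5^2 × 17 × 29 = 36975.
Smallest positive N is 36975 − 50 = 36925.

36925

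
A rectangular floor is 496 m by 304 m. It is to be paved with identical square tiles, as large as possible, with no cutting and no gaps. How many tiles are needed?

589

Tile side = gcd(496, 304).
496 = 2^4 × 31
304 = 2^4 × 19
gcd(496, 304) = 2^4 = 16.
Tiles: (496/16) × (304/16) = 31 × 19 = 589.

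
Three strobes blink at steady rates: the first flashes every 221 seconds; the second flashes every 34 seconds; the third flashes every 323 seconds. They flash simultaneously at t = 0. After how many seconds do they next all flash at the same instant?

The first simultaneous occurrence is after LCM of the individual periods.
221 = 13 × 17
34 = 2 × 17
323 = 17 × 19
LCM(221, 34, 323) = 2 × 13 × 17 × 19 = 8398.

8398 seconds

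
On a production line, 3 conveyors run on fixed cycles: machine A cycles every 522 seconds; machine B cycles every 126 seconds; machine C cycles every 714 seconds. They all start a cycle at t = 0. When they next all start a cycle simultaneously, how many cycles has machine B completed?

493 cycles

The first common completion time is the LCM of the periods.
522 = 2 × 3^2 × 29
126 = 2 × 3^2 × 7
714 = 2 × 3 × 7 × 17
LCM(522, 126, 714) = 2 × 3^2 × 7 × 17 × 29 = 62118.
Cycles for period 126: 62118 / 126 = 493.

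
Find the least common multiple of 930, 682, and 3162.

930 = 2 × 3 × 5 × 31
682 = 2 × 11 × 31
3162 = 2 × 3 × 17 × 31
LCM(930, 682, 3162) = 2 × 3 × 5 × 11 × 17 × 31 = 173910.

173910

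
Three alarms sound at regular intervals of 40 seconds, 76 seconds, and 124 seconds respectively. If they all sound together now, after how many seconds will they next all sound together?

We need the least common multiple of the intervals.
40 = 2^3 × 5
76 = 2^2 × 19
124 = 2^2 × 31
LCM(40, 76, 124) = 2^3 × 5 × 19 × 31 = 23560.

23560 seconds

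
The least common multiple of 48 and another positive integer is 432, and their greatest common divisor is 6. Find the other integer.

gcd × lcm = product of the two integers, so the other integer is (6 × 432) / 48 = 54.

54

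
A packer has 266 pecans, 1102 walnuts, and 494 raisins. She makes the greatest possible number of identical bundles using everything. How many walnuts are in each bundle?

29

Number of bundles = gcd(266, 1102, 494).
266 = 2 × 7 × 19
1102 = 2 × 19 × 29
494 = 2 × 13 × 19
gcd(266, 1102, 494) = 2 × 19 = 38.
walnuts per bundle = 1102 / 38 = 29.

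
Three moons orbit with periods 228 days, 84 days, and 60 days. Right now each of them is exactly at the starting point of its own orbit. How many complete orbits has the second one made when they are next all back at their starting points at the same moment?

All finish a whole number of cycles simultaneously at t = LCM of the periods.
228 = 2^2 × 3 × 19
84 = 2^2 × 3 × 7
60 = 2^2 × 3 × 5
LCM(228, 84, 60) = 2^2 × 3 × 5 × 7 × 19 = 7980.
Orbits for period 84: 7980 / 84 = 95.

95 orbits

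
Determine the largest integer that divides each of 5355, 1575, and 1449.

5355 = 3^2 × 5 × 7 × 17
1575 = 3^2 × 5^2 × 7
1449 = 3^2 × 7 × 23
gcd(5355, 1575, 1449) = 3^2 × 7 = 63.

63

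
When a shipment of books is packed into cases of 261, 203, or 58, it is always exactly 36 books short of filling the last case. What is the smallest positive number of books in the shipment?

Being 36 short of a full case of size k means N ≡ −36 (mod k), i.e. N + 36 is a multiple of each size.
261 = 3^2 × 29
203 = 7 × 29
58 = 2 × 29
LCM(261, 203, 58) = 2 × 3^2 × 7 × 29 = 3654.
Smallest positive N is 3654 − 36 = 3618.

3618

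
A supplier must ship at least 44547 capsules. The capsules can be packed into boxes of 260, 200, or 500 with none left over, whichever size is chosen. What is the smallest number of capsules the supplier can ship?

52000

The number of capsules must be a common multiple of 260, 200, and 500, so a multiple of their LCM.
260 = 2^2 × 5 × 13
200 = 2^3 × 5^2
500 = 2^2 × 5^3
LCM(260, 200, 500) = 2^3 × 5^3 × 13 = 13000.
Smallest multiple of 13000 that is ≥ 44547: ⌈44547/13000⌉ × 13000 = 4 × 13000 = 52000.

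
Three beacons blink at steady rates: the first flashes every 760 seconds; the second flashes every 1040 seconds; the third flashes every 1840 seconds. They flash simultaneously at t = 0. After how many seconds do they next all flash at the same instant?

454480 seconds

The first simultaneous occurrence is after LCM of the individual periods.
760 = 2^3 × 5 × 19
1040 = 2^4 × 5 × 13
1840 = 2^4 × 5 × 23
LCM(760, 1040, 1840) = 2^4 × 5 × 13 × 19 × 23 = 454480.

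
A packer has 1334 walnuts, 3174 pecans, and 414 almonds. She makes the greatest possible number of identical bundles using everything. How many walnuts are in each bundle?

29

Number of bundles = gcd(1334, 3174, 414).
1334 = 2 × 23 × 29
3174 = 2 × 3 × 23^2
414 = 2 × 3^2 × 23
gcd(1334, 3174, 414) = 2 × 23 = 46.
walnuts per bundle = 1334 / 46 = 29.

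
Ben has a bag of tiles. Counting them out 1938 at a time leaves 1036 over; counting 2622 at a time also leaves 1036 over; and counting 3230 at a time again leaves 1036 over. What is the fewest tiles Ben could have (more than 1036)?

223906

N − 1036 must be a common multiple of 1938, 2622, and 3230.
1938 = 2 × 3 × 17 × 19
2622 = 2 × 3 × 19 × 23
3230 = 2 × 5 × 17 × 19
LCM(1938, 2622, 3230) = 2 × 3 × 5 × 17 × 19 × 23 = 222870.
Smallest N > 1036 is LCM + 1036 = 222870 + 1036 = 223906.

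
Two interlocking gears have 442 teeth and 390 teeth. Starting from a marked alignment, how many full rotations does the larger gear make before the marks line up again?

15 rotations

They are all back at their starting positions together after one LCM of the periods.
442 = 2 × 13 × 17
390 = 2 × 3 × 5 × 13
LCM(442, 390) = 2 × 3 × 5 × 13 × 17 = 6630.
Rotations for period 442: 6630 / 442 = 15.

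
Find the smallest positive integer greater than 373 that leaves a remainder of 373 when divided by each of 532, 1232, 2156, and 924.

N − 373 must be a common multiple of 532, 1232, 2156, and 924.
532 = 2^2 × 7 × 19
1232 = 2^4 × 7 × 11
2156 = 2^2 × 7^2 × 11
924 = 2^2 × 3 × 7 × 11
LCM(532, 1232, 2156, 924) = 2^4 × 3 × 7^2 × 11 × 19 = 491568.
Smallest N > 373 is LCM + 373 = 491568 + 373 = 491941.

491941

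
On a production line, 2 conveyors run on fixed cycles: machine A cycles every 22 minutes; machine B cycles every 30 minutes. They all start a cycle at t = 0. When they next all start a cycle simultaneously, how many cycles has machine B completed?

All finish a whole number of cycles simultaneously at t = LCM of the periods.
22 = 2 × 11
30 = 2 × 3 × 5
LCM(22, 30) = 2 × 3 × 5 × 11 = 330.
Cycles for period 30: 330 / 30 = 11.

11 cycles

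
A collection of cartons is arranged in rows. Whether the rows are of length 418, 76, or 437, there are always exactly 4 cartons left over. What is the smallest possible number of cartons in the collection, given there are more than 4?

N − 4 must be a common multiple of 418, 76, and 437.
418 = 2 × 11 × 19
76 = 2^2 × 19
437 = 19 × 23
LCM(418, 76, 437) = 2^2 × 11 × 19 × 23 = 19228.
Smallest N > 4 is LCM + 4 = 19228 + 4 = 19232.

19232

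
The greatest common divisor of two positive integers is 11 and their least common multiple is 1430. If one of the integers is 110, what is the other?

143

For two integers, gcd × lcm = product, so the other is (11 × 1430) / 110 = 15730 / 110 = 143.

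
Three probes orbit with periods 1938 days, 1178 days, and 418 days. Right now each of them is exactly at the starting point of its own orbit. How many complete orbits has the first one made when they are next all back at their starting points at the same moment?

They are all back at their starting positions together after one LCM of the periods.
1938 = 2 × 3 × 17 × 19
1178 = 2 × 19 × 31
418 = 2 × 11 × 19
LCM(1938, 1178, 418) = 2 × 3 × 11 × 17 × 19 × 31 = 660858.
Orbits for period 1938: 660858 / 1938 = 341.

341 orbits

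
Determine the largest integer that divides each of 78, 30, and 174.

6

78 = 2 × 3 × 13
30 = 2 × 3 × 5
174 = 2 × 3 × 29
gcd(78, 30, 174) = 2 × 3 = 6.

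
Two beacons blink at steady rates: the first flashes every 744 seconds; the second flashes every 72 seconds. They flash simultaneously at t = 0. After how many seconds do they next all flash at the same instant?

The first simultaneous occurrence is after LCM of the individual periods.
744 = 2^3 × 3 × 31
72 = 2^3 × 3^2
LCM(744, 72) = 2^3 × 3^2 × 31 = 2232.

2232 seconds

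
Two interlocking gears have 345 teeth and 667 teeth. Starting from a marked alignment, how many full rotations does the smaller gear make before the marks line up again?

29 rotations

All finish a whole number of cycles simultaneously at t = LCM of the periods.
345 = 3 × 5 × 23
667 = 23 × 29
LCM(345, 667) = 3 × 5 × 23 × 29 = 10005.
Rotations for period 345: 10005 / 345 = 29.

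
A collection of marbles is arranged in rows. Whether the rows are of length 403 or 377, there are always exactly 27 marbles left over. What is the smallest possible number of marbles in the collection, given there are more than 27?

11714

N − 27 must be a common multiple of 403 and 377.
403 = 13 × 31
377 = 13 × 29
LCM(403, 377) = 13 × 29 × 31 = 11687.
Smallest N > 27 is LCM + 27 = 11687 + 27 = 11714.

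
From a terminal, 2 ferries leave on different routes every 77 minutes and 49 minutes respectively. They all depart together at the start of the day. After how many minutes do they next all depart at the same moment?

They coincide at every common multiple of the periods; the first is the LCM.
77 = 7 × 11
49 = 7^2
LCM(77, 49) = 7^2 × 11 = 539.

539 minutes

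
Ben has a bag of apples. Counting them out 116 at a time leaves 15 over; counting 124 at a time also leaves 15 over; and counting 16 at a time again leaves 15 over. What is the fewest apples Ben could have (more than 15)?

14399

N − 15 must be a common multiple of 116, 124, and 16.
116 = 2^2 × 29
124 = 2^2 × 31
16 = 2^4
LCM(116, 124, 16) = 2^4 × 29 × 31 = 14384.
Smallest N > 15 is LCM + 15 = 14384 + 15 = 14399.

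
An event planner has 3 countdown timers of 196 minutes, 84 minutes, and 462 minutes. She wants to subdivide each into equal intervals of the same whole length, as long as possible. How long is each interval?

14 minutes

The interval must divide each timer length; the longest such is the gcd.
196 = 2^2 × 7^2
84 = 2^2 × 3 × 7
462 = 2 × 3 × 7 × 11
gcd(196, 84, 462) = 2 × 7 = 14.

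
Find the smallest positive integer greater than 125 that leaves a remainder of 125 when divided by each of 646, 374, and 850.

N − 125 must be a common multiple of 646, 374, and 850.
646 = 2 × 17 × 19
374 = 2 × 11 × 17
850 = 2 × 5^2 × 17
LCM(646, 374, 850) = 2 × 5^2 × 11 × 17 × 19 = 177650.
Smallest N > 125 is LCM + 125 = 177650 + 125 = 177775.

177775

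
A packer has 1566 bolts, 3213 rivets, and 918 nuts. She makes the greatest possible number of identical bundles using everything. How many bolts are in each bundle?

58

Number of bundles = gcd(1566, 3213, 918).
1566 = 2 × 3^3 × 29
3213 = 3^3 × 7 × 17
918 = 2 × 3^3 × 17
gcd(1566, 3213, 918) = 3^3 = 27.
bolts per bundle = 1566 / 27 = 58.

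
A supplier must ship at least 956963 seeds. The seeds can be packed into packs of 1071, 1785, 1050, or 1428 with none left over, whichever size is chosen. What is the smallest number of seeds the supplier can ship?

963900

The number of seeds must be a common multiple of 1071, 1785, 1050, and 1428, so a multiple of their LCM.
1071 = 3^2 × 7 × 17
1785 = 3 × 5 × 7 × 17
1050 = 2 × 3 × 5^2 × 7
1428 = 2^2 × 3 × 7 × 17
LCM(1071, 1785, 1050, 1428) = 2^2 × 3^2 × 5^2 × 7 × 17 = 107100.
Smallest multiple of 107100 that is ≥ 956963: ⌈956963/107100⌉ × 107100 = 9 × 107100 = 963900.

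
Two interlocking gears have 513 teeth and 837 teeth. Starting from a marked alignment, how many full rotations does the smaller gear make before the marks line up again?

The first common completion time is the LCM of the periods.
513 = 3^3 × 19
837 = 3^3 × 31
LCM(513, 837) = 3^3 × 19 × 31 = 15903.
Rotations for period 513: 15903 / 513 = 31.

31 rotations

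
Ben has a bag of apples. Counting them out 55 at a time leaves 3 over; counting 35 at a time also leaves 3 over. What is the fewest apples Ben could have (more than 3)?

N − 3 must be a common multiple of 55 and 35.
55 = 5 × 11
35 = 5 × 7
LCM(55, 35) = 5 × 7 × 11 = 385.
Smallest N > 3 is LCM + 3 = 385 + 3 = 388.

388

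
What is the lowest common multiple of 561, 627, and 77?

74613

561 = 3 × 11 × 17
627 = 3 × 11 × 19
77 = 7 × 11
LCM(561, 627, 77) = 3 × 7 × 11 × 17 × 19 = 74613.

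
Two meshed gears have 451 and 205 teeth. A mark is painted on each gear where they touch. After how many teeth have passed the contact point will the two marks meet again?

2255 teeth

They coincide at every common multiple of the periods; the first is the LCM.
451 = 11 × 41
205 = 5 × 41
LCM(451, 205) = 5 × 11 × 41 = 2255.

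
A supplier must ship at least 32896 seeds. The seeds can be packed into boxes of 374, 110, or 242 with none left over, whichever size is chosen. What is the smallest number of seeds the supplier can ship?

41140

The number of seeds must be a common multiple of 374, 110, and 242, so a multiple of their LCM.
374 = 2 × 11 × 17
110 = 2 × 5 × 11
242 = 2 × 11^2
LCM(374, 110, 242) = 2 × 5 × 11^2 × 17 = 20570.
Smallest multiple of 20570 that is ≥ 32896: ⌈32896/20570⌉ × 20570 = 2 × 20570 = 41140.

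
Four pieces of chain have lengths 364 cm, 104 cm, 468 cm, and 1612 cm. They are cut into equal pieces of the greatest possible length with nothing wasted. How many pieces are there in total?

Piece length = gcd(364, 104, 468, 1612).
364 = 2^2 × 7 × 13
104 = 2^3 × 13
468 = 2^2 × 3^2 × 13
1612 = 2^2 × 13 × 31
gcd(364, 104, 468, 1612) = 2^2 × 13 = 52.
Total pieces = 364/52 + 104/52 + 468/52 + 1612/52 = 7 + 2 + 9 + 31 = 49.

49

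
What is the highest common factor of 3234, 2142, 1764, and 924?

42

3234 = 2 × 3 × 7^2 × 11
2142 = 2 × 3^2 × 7 × 17
1764 = 2^2 × 3^2 × 7^2
924 = 2^2 × 3 × 7 × 11
gcd(3234, 2142, 1764, 924) = 2 × 3 × 7 = 42.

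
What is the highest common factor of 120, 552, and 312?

24

120 = 2^3 × 3 × 5
552 = 2^3 × 3 × 23
312 = 2^3 × 3 × 13
gcd(120, 552, 312) = 2^3 × 3 = 24.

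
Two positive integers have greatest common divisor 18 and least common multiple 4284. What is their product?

77112

For any two positive integers, gcd × lcm = product = 18 × 4284 = 77112.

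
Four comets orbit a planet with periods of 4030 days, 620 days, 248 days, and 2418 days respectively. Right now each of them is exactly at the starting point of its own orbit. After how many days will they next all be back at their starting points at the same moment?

The first simultaneous occurrence is after LCM of the individual periods.
4030 = 2 × 5 × 13 × 31
620 = 2^2 × 5 × 31
248 = 2^3 × 31
2418 = 2 × 3 × 13 × 31
LCM(4030, 620, 248, 2418) = 2^3 × 3 × 5 × 13 × 31 = 48360.

48360 days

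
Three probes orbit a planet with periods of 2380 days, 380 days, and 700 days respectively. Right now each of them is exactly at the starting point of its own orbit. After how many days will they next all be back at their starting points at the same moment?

They coincide at every common multiple of the periods; the first is the LCM.
2380 = 2^2 × 5 × 7 × 17
380 = 2^2 × 5 × 19
700 = 2^2 × 5^2 × 7
LCM(2380, 380, 700) = 2^2 × 5^2 × 7 × 17 × 19 = 226100.

226100 days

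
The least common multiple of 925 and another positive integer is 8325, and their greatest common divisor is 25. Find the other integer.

225

gcd × lcm = product of the two integers, so the other integer is (25 × 8325) / 925 = 225.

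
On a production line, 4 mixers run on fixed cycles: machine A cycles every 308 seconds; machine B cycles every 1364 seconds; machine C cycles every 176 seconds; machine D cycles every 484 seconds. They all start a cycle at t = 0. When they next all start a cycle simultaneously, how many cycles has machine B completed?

308 cycles

They are all back at their starting positions together after one LCM of the periods.
308 = 2^2 × 7 × 11
1364 = 2^2 × 11 × 31
176 = 2^4 × 11
484 = 2^2 × 11^2
LCM(308, 1364, 176, 484) = 2^4 × 7 × 11^2 × 31 = 420112.
Cycles for period 1364: 420112 / 1364 = 308.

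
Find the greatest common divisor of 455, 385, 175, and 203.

7

455 = 5 × 7 × 13
385 = 5 × 7 × 11
175 = 5^2 × 7
203 = 7 × 29
gcd(455, 385, 175, 203) = 7.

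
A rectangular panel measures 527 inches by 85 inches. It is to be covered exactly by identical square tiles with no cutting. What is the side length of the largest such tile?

17 inches

By the Euclidean algorithm:
527 = 6 × 85 + 17
85 = 5 × 17 + 0
gcd(527, 85) = 17.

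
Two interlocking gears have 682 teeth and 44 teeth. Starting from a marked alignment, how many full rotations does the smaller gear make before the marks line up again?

31 rotations

They are all back at their starting positions together after one LCM of the periods.
682 = 2 × 11 × 31
44 = 2^2 × 11
LCM(682, 44) = 2^2 × 11 × 31 = 1364.
Rotations for period 44: 1364 / 44 = 31.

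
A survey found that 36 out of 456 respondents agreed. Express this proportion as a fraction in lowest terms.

3/38

36 = 2^2 × 3^2
456 = 2^3 × 3 × 19
gcd(36, 456) = 2^2 × 3 = 12.
Divide numerator and denominator by 12: 36/456 = 3/38.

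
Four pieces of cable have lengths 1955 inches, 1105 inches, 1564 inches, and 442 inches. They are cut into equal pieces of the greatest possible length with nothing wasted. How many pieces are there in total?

298

Piece length = gcd(1955, 1105, 1564, 442).
1955 = 5 × 17 × 23
1105 = 5 × 13 × 17
1564 = 2^2 × 17 × 23
442 = 2 × 13 × 17
gcd(1955, 1105, 1564, 442) = 17.
Total pieces = 1955/17 + 1105/17 + 1564/17 + 442/17 = 115 + 65 + 92 + 26 = 298.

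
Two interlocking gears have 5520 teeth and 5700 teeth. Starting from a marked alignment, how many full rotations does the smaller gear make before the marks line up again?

They are all back at their starting positions together after one LCM of the periods.
5520 = 2^4 × 3 × 5 × 23
5700 = 2^2 × 3 × 5^2 × 19
LCM(5520, 5700) = 2^4 × 3 × 5^2 × 19 × 23 = 524400.
Rotations for period 5520: 524400 / 5520 = 95.

95 rotations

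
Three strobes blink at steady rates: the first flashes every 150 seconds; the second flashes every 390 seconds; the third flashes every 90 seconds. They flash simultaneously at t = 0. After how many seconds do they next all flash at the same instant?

They coincide at every common multiple of the periods; the first is the LCM.
150 = 2 × 3 × 5^2
390 = 2 × 3 × 5 × 13
90 = 2 × 3^2 × 5
LCM(150, 390, 90) = 2 × 3^2 × 5^2 × 13 = 5850.

5850 seconds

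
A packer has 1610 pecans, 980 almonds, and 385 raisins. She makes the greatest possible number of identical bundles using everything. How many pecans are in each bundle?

Number of bundles = gcd(1610, 980, 385).
1610 = 2 × 5 × 7 × 23
980 = 2^2 × 5 × 7^2
385 = 5 × 7 × 11
gcd(1610, 980, 385) = 5 × 7 = 35.
pecans per bundle = 1610 / 35 = 46.

46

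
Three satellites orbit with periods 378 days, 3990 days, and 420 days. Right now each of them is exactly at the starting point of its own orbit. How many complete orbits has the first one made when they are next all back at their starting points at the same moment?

190 orbits

All finish a whole number of cycles simultaneously at t = LCM of the periods.
378 = 2 × 3^3 × 7
3990 = 2 × 3 × 5 × 7 × 19
420 = 2^2 × 3 × 5 × 7
LCM(378, 3990, 420) = 2^2 × 3^3 × 5 × 7 × 19 = 71820.
Orbits for period 378: 71820 / 378 = 190.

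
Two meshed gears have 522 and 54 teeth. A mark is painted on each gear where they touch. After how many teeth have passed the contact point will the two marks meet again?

1566 teeth

They coincide at every common multiple of the periods; the first is the LCM.
522 = 2 × 3^2 × 29
54 = 2 × 3^3
LCM(522, 54) = 2 × 3^3 × 29 = 1566.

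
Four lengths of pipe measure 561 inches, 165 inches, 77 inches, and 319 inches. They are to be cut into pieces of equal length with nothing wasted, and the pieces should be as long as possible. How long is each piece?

11 inches

The greatest length dividing all of 561, 165, 77, and 319 is their gcd.
561 = 3 × 11 × 17
165 = 3 × 5 × 11
77 = 7 × 11
319 = 11 × 29
gcd(561, 165, 77, 319) = 11.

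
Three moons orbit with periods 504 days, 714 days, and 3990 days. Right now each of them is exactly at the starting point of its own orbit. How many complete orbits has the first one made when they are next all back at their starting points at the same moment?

The first common completion time is the LCM of the periods.
504 = 2^3 × 3^2 × 7
714 = 2 × 3 × 7 × 17
3990 = 2 × 3 × 5 × 7 × 19
LCM(504, 714, 3990) = 2^3 × 3^2 × 5 × 7 × 17 × 19 = 813960.
Orbits for period 504: 813960 / 504 = 1615.

1615 orbits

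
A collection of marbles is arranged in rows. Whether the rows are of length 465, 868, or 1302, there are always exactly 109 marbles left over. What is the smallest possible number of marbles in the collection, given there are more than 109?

13129

N − 109 must be a common multiple of 465, 868, and 1302.
465 = 3 × 5 × 31
868 = 2^2 × 7 × 31
1302 = 2 × 3 × 7 × 31
LCM(465, 868, 1302) = 2^2 × 3 × 5 × 7 × 31 = 13020.
Smallest N > 109 is LCM + 109 = 13020 + 109 = 13129.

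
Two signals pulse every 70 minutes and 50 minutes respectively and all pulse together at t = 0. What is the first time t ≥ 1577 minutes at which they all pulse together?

Joint pulses occur at multiples of LCM(70, 50).
70 = 2 × 5 × 7
50 = 2 × 5^2
LCM(70, 50) = 2 × 5^2 × 7 = 350.
Smallest multiple of 350 that is ≥ 1577: ⌈1577/350⌉ × 350 = 5 × 350 = 1750.

1750 minutes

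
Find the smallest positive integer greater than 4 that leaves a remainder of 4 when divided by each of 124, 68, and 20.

N − 4 must be a common multiple of 124, 68, and 20.
124 = 2^2 × 31
68 = 2^2 × 17
20 = 2^2 × 5
LCM(124, 68, 20) = 2^2 × 5 × 17 × 31 = 10540.
Smallest N > 4 is LCM + 4 = 10540 + 4 = 10544.

10544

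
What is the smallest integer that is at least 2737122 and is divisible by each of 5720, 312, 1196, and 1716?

2762760

The integer must be a common multiple of 5720, 312, 1196, and 1716, so a multiple of their LCM.
5720 = 2^3 × 5 × 11 × 13
312 = 2^3 × 3 × 13
1196 = 2^2 × 13 × 23
1716 = 2^2 × 3 × 11 × 13
LCM(5720, 312, 1196, 1716) = 2^3 × 3 × 5 × 11 × 13 × 23 = 394680.
Smallest multiple of 394680 that is ≥ 2737122: ⌈2737122/394680⌉ × 394680 = 7 × 394680 = 2762760.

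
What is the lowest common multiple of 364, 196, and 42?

364 = 2^2 × 7 × 13
196 = 2^2 × 7^2
42 = 2 × 3 × 7
LCM(364, 196, 42) = 2^2 × 3 × 7^2 × 13 = 7644.

7644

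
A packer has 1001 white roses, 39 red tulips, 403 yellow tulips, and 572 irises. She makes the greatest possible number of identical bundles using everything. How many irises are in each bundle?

44

Number of bundles = gcd(1001, 39, 403, 572).
1001 = 7 × 11 × 13
39 = 3 × 13
403 = 13 × 31
572 = 2^2 × 11 × 13
gcd(1001, 39, 403, 572) = 13.
irises per bundle = 572 / 13 = 44.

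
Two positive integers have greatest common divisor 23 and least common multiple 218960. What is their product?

For any two positive integers, gcd × lcm = product = 23 × 218960 = 5036080.

5036080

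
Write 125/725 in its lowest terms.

125 = 5^3
725 = 5^2 × 29
gcd(125, 725) = 5^2 = 25.
Divide numerator and denominator by 25: 125/725 = 5/29.

5/29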